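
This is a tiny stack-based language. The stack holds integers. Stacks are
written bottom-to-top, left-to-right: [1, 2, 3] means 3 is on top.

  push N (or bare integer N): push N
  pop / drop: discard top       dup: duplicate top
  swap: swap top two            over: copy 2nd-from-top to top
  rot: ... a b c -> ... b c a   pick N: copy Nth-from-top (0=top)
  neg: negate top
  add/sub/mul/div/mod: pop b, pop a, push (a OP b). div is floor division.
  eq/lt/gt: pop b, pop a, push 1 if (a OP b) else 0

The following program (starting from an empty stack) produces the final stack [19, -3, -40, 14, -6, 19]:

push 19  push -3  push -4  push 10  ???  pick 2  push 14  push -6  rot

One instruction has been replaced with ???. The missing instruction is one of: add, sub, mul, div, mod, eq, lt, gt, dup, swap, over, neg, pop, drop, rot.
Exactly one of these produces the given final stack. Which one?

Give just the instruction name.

Answer: mul

Derivation:
Stack before ???: [19, -3, -4, 10]
Stack after ???:  [19, -3, -40]
The instruction that transforms [19, -3, -4, 10] -> [19, -3, -40] is: mul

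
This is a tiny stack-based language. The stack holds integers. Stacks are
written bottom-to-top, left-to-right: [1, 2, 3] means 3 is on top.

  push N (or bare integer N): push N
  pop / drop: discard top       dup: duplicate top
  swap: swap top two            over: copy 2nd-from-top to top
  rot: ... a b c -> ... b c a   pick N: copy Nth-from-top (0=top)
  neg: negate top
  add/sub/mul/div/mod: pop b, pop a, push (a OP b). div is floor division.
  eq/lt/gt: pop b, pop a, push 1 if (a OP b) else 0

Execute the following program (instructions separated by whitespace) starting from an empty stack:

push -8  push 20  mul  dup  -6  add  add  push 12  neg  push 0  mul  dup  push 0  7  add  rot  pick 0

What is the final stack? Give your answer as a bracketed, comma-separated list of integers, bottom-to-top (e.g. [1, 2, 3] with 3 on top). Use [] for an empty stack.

After 'push -8': [-8]
After 'push 20': [-8, 20]
After 'mul': [-160]
After 'dup': [-160, -160]
After 'push -6': [-160, -160, -6]
After 'add': [-160, -166]
After 'add': [-326]
After 'push 12': [-326, 12]
After 'neg': [-326, -12]
After 'push 0': [-326, -12, 0]
After 'mul': [-326, 0]
After 'dup': [-326, 0, 0]
After 'push 0': [-326, 0, 0, 0]
After 'push 7': [-326, 0, 0, 0, 7]
After 'add': [-326, 0, 0, 7]
After 'rot': [-326, 0, 7, 0]
After 'pick 0': [-326, 0, 7, 0, 0]

Answer: [-326, 0, 7, 0, 0]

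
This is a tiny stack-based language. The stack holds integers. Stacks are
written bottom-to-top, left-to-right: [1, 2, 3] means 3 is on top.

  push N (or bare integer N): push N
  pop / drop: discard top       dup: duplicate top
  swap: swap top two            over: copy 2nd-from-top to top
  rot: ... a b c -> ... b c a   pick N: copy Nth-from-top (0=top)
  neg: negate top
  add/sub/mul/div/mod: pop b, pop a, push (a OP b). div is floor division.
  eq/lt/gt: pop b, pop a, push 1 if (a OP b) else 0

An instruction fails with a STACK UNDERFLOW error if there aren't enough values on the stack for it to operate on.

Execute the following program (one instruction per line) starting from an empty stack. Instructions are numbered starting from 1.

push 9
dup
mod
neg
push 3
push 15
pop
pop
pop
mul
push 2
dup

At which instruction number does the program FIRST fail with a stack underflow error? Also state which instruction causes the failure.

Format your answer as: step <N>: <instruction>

Step 1 ('push 9'): stack = [9], depth = 1
Step 2 ('dup'): stack = [9, 9], depth = 2
Step 3 ('mod'): stack = [0], depth = 1
Step 4 ('neg'): stack = [0], depth = 1
Step 5 ('push 3'): stack = [0, 3], depth = 2
Step 6 ('push 15'): stack = [0, 3, 15], depth = 3
Step 7 ('pop'): stack = [0, 3], depth = 2
Step 8 ('pop'): stack = [0], depth = 1
Step 9 ('pop'): stack = [], depth = 0
Step 10 ('mul'): needs 2 value(s) but depth is 0 — STACK UNDERFLOW

Answer: step 10: mul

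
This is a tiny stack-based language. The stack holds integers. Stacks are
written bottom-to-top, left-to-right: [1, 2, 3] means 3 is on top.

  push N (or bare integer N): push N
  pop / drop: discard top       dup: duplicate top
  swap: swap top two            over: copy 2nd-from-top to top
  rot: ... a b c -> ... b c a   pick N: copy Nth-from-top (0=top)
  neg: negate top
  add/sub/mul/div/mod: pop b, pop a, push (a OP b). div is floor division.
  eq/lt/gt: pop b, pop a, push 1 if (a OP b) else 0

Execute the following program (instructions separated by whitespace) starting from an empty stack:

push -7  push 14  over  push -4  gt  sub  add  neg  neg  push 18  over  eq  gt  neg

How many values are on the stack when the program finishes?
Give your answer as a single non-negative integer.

After 'push -7': stack = [-7] (depth 1)
After 'push 14': stack = [-7, 14] (depth 2)
After 'over': stack = [-7, 14, -7] (depth 3)
After 'push -4': stack = [-7, 14, -7, -4] (depth 4)
After 'gt': stack = [-7, 14, 0] (depth 3)
After 'sub': stack = [-7, 14] (depth 2)
After 'add': stack = [7] (depth 1)
After 'neg': stack = [-7] (depth 1)
After 'neg': stack = [7] (depth 1)
After 'push 18': stack = [7, 18] (depth 2)
After 'over': stack = [7, 18, 7] (depth 3)
After 'eq': stack = [7, 0] (depth 2)
After 'gt': stack = [1] (depth 1)
After 'neg': stack = [-1] (depth 1)

Answer: 1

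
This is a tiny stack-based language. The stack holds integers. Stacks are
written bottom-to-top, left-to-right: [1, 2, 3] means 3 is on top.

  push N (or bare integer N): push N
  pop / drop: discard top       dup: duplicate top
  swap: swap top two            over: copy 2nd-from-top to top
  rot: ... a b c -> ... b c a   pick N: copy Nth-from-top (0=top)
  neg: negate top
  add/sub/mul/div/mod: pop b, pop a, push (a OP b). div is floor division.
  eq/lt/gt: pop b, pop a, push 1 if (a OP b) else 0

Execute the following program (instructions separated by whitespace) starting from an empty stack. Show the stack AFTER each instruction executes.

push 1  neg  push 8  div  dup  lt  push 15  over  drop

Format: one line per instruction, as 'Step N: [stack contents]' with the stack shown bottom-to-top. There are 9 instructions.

Step 1: [1]
Step 2: [-1]
Step 3: [-1, 8]
Step 4: [-1]
Step 5: [-1, -1]
Step 6: [0]
Step 7: [0, 15]
Step 8: [0, 15, 0]
Step 9: [0, 15]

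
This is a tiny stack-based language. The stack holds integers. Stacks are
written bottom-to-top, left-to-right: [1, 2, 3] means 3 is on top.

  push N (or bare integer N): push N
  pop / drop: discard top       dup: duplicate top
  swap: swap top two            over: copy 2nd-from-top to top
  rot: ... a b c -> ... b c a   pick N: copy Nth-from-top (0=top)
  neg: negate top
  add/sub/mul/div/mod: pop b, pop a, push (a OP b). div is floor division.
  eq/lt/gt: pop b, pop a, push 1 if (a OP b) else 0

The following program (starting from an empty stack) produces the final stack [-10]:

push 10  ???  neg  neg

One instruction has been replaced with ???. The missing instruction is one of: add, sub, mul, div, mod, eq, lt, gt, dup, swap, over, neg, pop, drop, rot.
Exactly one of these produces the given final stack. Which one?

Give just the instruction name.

Stack before ???: [10]
Stack after ???:  [-10]
The instruction that transforms [10] -> [-10] is: neg

Answer: neg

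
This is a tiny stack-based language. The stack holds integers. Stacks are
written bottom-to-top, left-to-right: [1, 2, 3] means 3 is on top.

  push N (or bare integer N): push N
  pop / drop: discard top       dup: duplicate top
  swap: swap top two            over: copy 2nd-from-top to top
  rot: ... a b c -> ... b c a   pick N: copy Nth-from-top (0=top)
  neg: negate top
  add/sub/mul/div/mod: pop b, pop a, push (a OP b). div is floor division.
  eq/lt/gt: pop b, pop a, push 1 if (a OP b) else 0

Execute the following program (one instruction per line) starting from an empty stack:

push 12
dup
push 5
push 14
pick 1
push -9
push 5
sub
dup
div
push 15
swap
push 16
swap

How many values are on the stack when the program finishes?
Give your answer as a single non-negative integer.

After 'push 12': stack = [12] (depth 1)
After 'dup': stack = [12, 12] (depth 2)
After 'push 5': stack = [12, 12, 5] (depth 3)
After 'push 14': stack = [12, 12, 5, 14] (depth 4)
After 'pick 1': stack = [12, 12, 5, 14, 5] (depth 5)
After 'push -9': stack = [12, 12, 5, 14, 5, -9] (depth 6)
After 'push 5': stack = [12, 12, 5, 14, 5, -9, 5] (depth 7)
After 'sub': stack = [12, 12, 5, 14, 5, -14] (depth 6)
After 'dup': stack = [12, 12, 5, 14, 5, -14, -14] (depth 7)
After 'div': stack = [12, 12, 5, 14, 5, 1] (depth 6)
After 'push 15': stack = [12, 12, 5, 14, 5, 1, 15] (depth 7)
After 'swap': stack = [12, 12, 5, 14, 5, 15, 1] (depth 7)
After 'push 16': stack = [12, 12, 5, 14, 5, 15, 1, 16] (depth 8)
After 'swap': stack = [12, 12, 5, 14, 5, 15, 16, 1] (depth 8)

Answer: 8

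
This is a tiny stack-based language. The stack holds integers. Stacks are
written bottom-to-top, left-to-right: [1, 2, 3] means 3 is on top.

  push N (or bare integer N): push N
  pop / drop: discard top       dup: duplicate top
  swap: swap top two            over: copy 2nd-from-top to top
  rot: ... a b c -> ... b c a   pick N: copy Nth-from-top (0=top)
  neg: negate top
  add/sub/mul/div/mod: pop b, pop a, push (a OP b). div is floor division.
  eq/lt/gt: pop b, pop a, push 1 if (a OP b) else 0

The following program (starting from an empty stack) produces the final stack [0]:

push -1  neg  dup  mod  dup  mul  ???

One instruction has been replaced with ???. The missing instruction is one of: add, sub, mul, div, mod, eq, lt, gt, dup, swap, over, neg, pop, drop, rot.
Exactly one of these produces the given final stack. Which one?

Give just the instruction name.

Answer: neg

Derivation:
Stack before ???: [0]
Stack after ???:  [0]
The instruction that transforms [0] -> [0] is: neg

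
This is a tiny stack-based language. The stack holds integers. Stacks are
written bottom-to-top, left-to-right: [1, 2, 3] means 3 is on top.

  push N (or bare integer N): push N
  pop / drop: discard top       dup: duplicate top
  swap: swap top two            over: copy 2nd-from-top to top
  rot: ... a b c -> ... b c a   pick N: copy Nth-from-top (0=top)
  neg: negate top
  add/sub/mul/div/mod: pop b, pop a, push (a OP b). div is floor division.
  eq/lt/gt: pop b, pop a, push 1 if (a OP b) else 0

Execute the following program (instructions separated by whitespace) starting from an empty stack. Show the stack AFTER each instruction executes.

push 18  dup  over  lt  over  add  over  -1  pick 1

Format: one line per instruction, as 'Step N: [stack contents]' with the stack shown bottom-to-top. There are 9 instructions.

Step 1: [18]
Step 2: [18, 18]
Step 3: [18, 18, 18]
Step 4: [18, 0]
Step 5: [18, 0, 18]
Step 6: [18, 18]
Step 7: [18, 18, 18]
Step 8: [18, 18, 18, -1]
Step 9: [18, 18, 18, -1, 18]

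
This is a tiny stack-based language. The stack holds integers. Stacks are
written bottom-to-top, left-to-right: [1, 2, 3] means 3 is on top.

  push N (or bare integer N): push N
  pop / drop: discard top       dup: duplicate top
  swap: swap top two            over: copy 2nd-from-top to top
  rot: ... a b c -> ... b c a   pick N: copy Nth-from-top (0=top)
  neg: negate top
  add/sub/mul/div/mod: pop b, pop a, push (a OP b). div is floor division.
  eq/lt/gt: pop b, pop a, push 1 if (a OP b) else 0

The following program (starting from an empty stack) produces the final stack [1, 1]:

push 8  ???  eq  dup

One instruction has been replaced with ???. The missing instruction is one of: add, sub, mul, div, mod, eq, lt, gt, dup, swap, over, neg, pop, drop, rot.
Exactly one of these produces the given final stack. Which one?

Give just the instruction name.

Stack before ???: [8]
Stack after ???:  [8, 8]
The instruction that transforms [8] -> [8, 8] is: dup

Answer: dup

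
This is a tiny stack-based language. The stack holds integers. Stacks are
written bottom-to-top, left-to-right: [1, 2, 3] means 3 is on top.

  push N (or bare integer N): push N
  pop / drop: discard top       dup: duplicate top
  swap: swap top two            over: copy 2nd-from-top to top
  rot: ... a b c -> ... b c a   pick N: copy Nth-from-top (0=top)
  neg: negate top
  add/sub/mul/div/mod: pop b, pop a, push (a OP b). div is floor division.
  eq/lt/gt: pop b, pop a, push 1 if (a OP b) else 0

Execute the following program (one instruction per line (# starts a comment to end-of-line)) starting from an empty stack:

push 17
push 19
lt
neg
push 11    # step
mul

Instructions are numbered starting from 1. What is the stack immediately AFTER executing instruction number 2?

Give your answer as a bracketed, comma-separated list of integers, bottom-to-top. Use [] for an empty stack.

Step 1 ('push 17'): [17]
Step 2 ('push 19'): [17, 19]

Answer: [17, 19]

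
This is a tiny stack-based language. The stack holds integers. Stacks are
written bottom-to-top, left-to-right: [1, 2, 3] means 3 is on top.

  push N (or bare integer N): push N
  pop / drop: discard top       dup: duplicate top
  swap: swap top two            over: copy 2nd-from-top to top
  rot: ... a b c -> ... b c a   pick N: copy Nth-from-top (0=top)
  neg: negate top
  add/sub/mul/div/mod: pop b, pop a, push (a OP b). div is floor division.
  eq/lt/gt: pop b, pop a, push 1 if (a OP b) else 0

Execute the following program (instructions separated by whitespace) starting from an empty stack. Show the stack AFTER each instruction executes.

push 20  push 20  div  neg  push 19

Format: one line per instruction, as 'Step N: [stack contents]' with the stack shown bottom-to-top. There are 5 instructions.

Step 1: [20]
Step 2: [20, 20]
Step 3: [1]
Step 4: [-1]
Step 5: [-1, 19]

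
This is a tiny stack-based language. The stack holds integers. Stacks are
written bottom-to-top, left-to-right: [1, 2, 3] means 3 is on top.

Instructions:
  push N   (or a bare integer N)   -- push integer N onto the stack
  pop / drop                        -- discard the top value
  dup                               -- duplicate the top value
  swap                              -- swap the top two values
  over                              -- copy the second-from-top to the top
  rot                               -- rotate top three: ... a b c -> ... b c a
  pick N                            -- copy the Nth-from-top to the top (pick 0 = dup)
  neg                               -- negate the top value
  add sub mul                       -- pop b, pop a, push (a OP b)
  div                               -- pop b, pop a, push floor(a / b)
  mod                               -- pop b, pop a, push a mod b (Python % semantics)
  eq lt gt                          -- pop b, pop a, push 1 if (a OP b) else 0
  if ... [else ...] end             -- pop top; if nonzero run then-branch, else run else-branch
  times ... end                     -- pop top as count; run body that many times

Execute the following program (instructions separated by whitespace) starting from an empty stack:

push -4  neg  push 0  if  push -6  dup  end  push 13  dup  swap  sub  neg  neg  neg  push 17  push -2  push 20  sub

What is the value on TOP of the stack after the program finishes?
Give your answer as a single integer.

Answer: -22

Derivation:
After 'push -4': [-4]
After 'neg': [4]
After 'push 0': [4, 0]
After 'if': [4]
After 'push 13': [4, 13]
After 'dup': [4, 13, 13]
After 'swap': [4, 13, 13]
After 'sub': [4, 0]
After 'neg': [4, 0]
After 'neg': [4, 0]
After 'neg': [4, 0]
After 'push 17': [4, 0, 17]
After 'push -2': [4, 0, 17, -2]
After 'push 20': [4, 0, 17, -2, 20]
After 'sub': [4, 0, 17, -22]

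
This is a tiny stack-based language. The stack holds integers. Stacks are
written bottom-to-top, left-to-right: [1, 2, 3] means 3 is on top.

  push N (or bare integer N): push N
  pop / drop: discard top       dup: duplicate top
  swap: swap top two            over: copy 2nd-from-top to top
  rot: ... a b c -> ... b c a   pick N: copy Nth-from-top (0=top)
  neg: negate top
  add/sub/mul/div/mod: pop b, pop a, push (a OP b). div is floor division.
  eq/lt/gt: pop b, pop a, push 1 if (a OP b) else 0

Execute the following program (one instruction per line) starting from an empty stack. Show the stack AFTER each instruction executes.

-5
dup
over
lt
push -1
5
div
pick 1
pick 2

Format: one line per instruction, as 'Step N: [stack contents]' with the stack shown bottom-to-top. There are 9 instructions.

Step 1: [-5]
Step 2: [-5, -5]
Step 3: [-5, -5, -5]
Step 4: [-5, 0]
Step 5: [-5, 0, -1]
Step 6: [-5, 0, -1, 5]
Step 7: [-5, 0, -1]
Step 8: [-5, 0, -1, 0]
Step 9: [-5, 0, -1, 0, 0]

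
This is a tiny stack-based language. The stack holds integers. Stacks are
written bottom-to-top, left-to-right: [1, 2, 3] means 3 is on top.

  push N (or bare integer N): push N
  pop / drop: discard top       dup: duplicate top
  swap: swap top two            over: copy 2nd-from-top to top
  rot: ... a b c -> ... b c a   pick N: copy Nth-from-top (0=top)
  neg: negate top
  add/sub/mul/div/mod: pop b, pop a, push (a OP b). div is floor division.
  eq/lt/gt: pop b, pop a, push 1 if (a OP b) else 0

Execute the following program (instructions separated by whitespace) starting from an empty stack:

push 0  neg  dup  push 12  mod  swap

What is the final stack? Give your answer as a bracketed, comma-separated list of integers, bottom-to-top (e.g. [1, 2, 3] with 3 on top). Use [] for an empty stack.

After 'push 0': [0]
After 'neg': [0]
After 'dup': [0, 0]
After 'push 12': [0, 0, 12]
After 'mod': [0, 0]
After 'swap': [0, 0]

Answer: [0, 0]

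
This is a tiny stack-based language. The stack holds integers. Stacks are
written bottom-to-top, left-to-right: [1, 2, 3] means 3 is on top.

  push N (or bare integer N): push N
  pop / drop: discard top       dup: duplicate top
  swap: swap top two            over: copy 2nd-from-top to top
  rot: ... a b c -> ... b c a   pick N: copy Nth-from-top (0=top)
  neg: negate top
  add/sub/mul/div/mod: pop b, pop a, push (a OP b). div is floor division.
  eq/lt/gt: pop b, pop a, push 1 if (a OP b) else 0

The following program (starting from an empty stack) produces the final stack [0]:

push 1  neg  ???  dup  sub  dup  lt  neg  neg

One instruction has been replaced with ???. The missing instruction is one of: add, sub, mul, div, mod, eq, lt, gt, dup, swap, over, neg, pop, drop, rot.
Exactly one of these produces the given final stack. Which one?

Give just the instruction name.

Answer: neg

Derivation:
Stack before ???: [-1]
Stack after ???:  [1]
The instruction that transforms [-1] -> [1] is: neg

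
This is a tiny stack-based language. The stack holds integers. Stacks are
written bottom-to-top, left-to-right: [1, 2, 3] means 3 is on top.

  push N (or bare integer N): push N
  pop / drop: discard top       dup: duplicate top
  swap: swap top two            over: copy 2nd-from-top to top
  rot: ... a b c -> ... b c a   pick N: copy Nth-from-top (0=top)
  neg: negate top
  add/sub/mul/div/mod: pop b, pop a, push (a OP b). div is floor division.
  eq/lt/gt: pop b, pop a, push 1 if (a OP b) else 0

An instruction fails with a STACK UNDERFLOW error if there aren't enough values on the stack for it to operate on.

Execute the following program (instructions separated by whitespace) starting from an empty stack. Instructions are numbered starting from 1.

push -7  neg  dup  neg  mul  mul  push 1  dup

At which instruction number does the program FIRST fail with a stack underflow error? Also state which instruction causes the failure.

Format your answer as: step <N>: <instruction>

Answer: step 6: mul

Derivation:
Step 1 ('push -7'): stack = [-7], depth = 1
Step 2 ('neg'): stack = [7], depth = 1
Step 3 ('dup'): stack = [7, 7], depth = 2
Step 4 ('neg'): stack = [7, -7], depth = 2
Step 5 ('mul'): stack = [-49], depth = 1
Step 6 ('mul'): needs 2 value(s) but depth is 1 — STACK UNDERFLOW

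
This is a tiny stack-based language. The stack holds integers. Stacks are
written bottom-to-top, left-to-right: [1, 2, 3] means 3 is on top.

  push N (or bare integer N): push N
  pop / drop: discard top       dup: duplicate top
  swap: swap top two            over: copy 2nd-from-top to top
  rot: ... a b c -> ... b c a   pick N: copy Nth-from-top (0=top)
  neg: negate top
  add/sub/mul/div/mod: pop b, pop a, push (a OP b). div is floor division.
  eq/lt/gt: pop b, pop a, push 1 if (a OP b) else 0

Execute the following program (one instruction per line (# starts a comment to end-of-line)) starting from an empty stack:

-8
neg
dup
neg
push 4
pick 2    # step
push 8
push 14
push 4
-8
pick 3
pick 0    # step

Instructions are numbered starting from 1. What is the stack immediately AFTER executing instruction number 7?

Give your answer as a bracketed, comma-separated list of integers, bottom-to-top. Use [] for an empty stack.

Answer: [8, -8, 4, 8, 8]

Derivation:
Step 1 ('-8'): [-8]
Step 2 ('neg'): [8]
Step 3 ('dup'): [8, 8]
Step 4 ('neg'): [8, -8]
Step 5 ('push 4'): [8, -8, 4]
Step 6 ('pick 2'): [8, -8, 4, 8]
Step 7 ('push 8'): [8, -8, 4, 8, 8]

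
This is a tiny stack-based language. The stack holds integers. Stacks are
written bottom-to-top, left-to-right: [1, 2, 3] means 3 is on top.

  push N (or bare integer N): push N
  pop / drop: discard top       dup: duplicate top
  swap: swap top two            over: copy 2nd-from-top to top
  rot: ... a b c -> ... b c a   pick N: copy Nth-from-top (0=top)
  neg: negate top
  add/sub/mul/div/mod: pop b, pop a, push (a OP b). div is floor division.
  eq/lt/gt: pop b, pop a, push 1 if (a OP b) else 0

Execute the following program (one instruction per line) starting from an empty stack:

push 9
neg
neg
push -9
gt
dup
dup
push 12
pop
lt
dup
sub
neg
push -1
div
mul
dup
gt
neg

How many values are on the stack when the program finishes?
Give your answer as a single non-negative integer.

After 'push 9': stack = [9] (depth 1)
After 'neg': stack = [-9] (depth 1)
After 'neg': stack = [9] (depth 1)
After 'push -9': stack = [9, -9] (depth 2)
After 'gt': stack = [1] (depth 1)
After 'dup': stack = [1, 1] (depth 2)
After 'dup': stack = [1, 1, 1] (depth 3)
After 'push 12': stack = [1, 1, 1, 12] (depth 4)
After 'pop': stack = [1, 1, 1] (depth 3)
After 'lt': stack = [1, 0] (depth 2)
After 'dup': stack = [1, 0, 0] (depth 3)
After 'sub': stack = [1, 0] (depth 2)
After 'neg': stack = [1, 0] (depth 2)
After 'push -1': stack = [1, 0, -1] (depth 3)
After 'div': stack = [1, 0] (depth 2)
After 'mul': stack = [0] (depth 1)
After 'dup': stack = [0, 0] (depth 2)
After 'gt': stack = [0] (depth 1)
After 'neg': stack = [0] (depth 1)

Answer: 1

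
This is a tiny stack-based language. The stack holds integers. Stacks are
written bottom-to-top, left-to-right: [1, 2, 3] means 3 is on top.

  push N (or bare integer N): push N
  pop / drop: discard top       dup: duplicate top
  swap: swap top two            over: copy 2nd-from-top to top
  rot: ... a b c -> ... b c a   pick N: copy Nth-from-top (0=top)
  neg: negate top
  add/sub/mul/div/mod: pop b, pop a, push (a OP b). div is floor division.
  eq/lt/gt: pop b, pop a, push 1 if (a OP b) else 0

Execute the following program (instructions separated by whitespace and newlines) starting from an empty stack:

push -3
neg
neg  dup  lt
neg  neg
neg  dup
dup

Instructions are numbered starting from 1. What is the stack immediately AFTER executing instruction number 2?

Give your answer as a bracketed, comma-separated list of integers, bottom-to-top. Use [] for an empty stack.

Answer: [3]

Derivation:
Step 1 ('push -3'): [-3]
Step 2 ('neg'): [3]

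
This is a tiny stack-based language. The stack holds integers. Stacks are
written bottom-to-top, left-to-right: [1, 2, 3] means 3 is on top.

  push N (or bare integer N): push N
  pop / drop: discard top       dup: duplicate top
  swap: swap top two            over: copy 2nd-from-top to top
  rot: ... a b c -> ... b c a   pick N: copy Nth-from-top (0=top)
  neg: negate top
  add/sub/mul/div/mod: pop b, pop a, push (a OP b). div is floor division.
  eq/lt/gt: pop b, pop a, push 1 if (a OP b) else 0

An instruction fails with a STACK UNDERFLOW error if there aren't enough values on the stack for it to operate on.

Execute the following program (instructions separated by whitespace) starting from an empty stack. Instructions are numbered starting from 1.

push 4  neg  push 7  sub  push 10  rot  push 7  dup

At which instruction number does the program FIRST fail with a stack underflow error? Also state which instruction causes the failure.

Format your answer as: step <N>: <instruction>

Answer: step 6: rot

Derivation:
Step 1 ('push 4'): stack = [4], depth = 1
Step 2 ('neg'): stack = [-4], depth = 1
Step 3 ('push 7'): stack = [-4, 7], depth = 2
Step 4 ('sub'): stack = [-11], depth = 1
Step 5 ('push 10'): stack = [-11, 10], depth = 2
Step 6 ('rot'): needs 3 value(s) but depth is 2 — STACK UNDERFLOW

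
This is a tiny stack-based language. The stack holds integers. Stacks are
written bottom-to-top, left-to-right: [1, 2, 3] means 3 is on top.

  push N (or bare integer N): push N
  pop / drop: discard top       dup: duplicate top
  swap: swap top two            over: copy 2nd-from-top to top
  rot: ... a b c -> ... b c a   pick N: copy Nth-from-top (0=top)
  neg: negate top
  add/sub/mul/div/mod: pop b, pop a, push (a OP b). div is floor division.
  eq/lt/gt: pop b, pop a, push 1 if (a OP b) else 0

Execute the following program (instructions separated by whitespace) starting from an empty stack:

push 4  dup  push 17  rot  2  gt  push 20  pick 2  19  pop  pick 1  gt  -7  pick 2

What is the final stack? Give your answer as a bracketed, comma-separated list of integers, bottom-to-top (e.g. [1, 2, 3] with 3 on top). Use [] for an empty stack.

Answer: [4, 17, 1, 20, 0, -7, 20]

Derivation:
After 'push 4': [4]
After 'dup': [4, 4]
After 'push 17': [4, 4, 17]
After 'rot': [4, 17, 4]
After 'push 2': [4, 17, 4, 2]
After 'gt': [4, 17, 1]
After 'push 20': [4, 17, 1, 20]
After 'pick 2': [4, 17, 1, 20, 17]
After 'push 19': [4, 17, 1, 20, 17, 19]
After 'pop': [4, 17, 1, 20, 17]
After 'pick 1': [4, 17, 1, 20, 17, 20]
After 'gt': [4, 17, 1, 20, 0]
After 'push -7': [4, 17, 1, 20, 0, -7]
After 'pick 2': [4, 17, 1, 20, 0, -7, 20]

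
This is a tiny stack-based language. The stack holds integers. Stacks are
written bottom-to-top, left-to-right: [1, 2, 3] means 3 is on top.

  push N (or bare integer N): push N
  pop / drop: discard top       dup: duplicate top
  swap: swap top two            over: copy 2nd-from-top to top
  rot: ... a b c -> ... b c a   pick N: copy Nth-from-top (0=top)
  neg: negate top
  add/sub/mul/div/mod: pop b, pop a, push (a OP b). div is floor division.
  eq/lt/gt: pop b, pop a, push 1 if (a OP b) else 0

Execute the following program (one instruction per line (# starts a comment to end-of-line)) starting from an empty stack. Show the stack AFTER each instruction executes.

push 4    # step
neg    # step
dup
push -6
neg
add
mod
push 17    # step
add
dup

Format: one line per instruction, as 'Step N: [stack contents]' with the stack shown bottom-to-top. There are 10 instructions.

Step 1: [4]
Step 2: [-4]
Step 3: [-4, -4]
Step 4: [-4, -4, -6]
Step 5: [-4, -4, 6]
Step 6: [-4, 2]
Step 7: [0]
Step 8: [0, 17]
Step 9: [17]
Step 10: [17, 17]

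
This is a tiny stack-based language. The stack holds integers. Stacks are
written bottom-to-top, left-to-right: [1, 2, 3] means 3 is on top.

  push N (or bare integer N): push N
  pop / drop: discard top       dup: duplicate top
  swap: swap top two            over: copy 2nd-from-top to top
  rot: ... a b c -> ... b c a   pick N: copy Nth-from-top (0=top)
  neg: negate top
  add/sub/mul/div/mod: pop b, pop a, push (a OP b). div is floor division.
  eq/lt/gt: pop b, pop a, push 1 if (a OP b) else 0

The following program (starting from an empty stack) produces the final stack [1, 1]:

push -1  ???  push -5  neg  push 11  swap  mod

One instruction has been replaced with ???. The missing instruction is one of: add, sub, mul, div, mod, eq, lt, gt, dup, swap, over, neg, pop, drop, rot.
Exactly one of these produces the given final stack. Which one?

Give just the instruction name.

Answer: neg

Derivation:
Stack before ???: [-1]
Stack after ???:  [1]
The instruction that transforms [-1] -> [1] is: neg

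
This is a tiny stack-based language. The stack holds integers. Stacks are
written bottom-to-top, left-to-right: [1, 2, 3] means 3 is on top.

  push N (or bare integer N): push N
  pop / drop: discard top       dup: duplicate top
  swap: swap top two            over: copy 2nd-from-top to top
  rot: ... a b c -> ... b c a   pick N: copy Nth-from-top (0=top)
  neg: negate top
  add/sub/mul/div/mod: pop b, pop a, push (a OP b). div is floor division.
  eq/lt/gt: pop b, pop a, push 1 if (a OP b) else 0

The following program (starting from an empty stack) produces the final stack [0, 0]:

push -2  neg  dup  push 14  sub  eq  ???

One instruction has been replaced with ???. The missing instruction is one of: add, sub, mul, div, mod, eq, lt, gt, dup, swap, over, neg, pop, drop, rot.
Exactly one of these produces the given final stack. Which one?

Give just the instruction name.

Answer: dup

Derivation:
Stack before ???: [0]
Stack after ???:  [0, 0]
The instruction that transforms [0] -> [0, 0] is: dup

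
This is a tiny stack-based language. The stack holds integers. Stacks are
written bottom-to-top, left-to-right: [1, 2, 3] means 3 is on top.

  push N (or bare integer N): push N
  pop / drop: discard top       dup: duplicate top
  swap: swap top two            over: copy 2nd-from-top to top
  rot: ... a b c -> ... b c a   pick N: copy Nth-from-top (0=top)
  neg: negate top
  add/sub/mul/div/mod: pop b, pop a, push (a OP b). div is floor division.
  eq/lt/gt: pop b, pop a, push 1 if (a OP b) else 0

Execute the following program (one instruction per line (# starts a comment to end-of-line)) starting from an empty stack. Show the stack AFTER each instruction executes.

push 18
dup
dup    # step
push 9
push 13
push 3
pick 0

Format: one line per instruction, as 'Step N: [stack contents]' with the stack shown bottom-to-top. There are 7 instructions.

Step 1: [18]
Step 2: [18, 18]
Step 3: [18, 18, 18]
Step 4: [18, 18, 18, 9]
Step 5: [18, 18, 18, 9, 13]
Step 6: [18, 18, 18, 9, 13, 3]
Step 7: [18, 18, 18, 9, 13, 3, 3]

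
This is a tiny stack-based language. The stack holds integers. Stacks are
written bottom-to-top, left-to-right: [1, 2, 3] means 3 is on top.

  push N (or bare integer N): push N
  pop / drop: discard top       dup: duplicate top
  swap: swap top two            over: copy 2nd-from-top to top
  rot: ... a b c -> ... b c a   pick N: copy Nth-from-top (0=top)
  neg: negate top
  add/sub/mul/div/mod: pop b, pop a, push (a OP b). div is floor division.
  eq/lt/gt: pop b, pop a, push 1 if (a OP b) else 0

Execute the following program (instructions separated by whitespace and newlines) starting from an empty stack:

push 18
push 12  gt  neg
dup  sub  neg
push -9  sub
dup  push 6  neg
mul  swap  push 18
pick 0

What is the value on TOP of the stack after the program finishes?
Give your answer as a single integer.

Answer: 18

Derivation:
After 'push 18': [18]
After 'push 12': [18, 12]
After 'gt': [1]
After 'neg': [-1]
After 'dup': [-1, -1]
After 'sub': [0]
After 'neg': [0]
After 'push -9': [0, -9]
After 'sub': [9]
After 'dup': [9, 9]
After 'push 6': [9, 9, 6]
After 'neg': [9, 9, -6]
After 'mul': [9, -54]
After 'swap': [-54, 9]
After 'push 18': [-54, 9, 18]
After 'pick 0': [-54, 9, 18, 18]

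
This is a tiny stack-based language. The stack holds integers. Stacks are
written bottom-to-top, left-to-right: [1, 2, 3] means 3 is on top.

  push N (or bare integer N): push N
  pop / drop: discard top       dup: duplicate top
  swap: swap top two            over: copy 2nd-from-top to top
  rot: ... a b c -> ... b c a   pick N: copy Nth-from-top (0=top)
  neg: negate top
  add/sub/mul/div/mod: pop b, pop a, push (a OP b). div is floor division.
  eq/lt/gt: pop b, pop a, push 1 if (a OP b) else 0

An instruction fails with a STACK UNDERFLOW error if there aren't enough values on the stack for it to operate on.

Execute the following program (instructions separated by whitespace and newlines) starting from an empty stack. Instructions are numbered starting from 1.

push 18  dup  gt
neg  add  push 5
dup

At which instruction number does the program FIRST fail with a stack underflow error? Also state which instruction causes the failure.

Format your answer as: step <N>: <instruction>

Step 1 ('push 18'): stack = [18], depth = 1
Step 2 ('dup'): stack = [18, 18], depth = 2
Step 3 ('gt'): stack = [0], depth = 1
Step 4 ('neg'): stack = [0], depth = 1
Step 5 ('add'): needs 2 value(s) but depth is 1 — STACK UNDERFLOW

Answer: step 5: add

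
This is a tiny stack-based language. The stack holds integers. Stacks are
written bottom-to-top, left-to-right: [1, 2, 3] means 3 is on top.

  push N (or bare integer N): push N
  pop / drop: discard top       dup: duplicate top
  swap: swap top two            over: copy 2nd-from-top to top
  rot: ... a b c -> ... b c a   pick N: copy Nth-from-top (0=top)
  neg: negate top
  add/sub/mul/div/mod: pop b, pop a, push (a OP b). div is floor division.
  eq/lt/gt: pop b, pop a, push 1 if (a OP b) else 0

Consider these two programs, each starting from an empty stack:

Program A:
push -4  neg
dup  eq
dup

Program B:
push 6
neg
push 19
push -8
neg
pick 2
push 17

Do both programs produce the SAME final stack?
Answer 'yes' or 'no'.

Program A trace:
  After 'push -4': [-4]
  After 'neg': [4]
  After 'dup': [4, 4]
  After 'eq': [1]
  After 'dup': [1, 1]
Program A final stack: [1, 1]

Program B trace:
  After 'push 6': [6]
  After 'neg': [-6]
  After 'push 19': [-6, 19]
  After 'push -8': [-6, 19, -8]
  After 'neg': [-6, 19, 8]
  After 'pick 2': [-6, 19, 8, -6]
  After 'push 17': [-6, 19, 8, -6, 17]
Program B final stack: [-6, 19, 8, -6, 17]
Same: no

Answer: no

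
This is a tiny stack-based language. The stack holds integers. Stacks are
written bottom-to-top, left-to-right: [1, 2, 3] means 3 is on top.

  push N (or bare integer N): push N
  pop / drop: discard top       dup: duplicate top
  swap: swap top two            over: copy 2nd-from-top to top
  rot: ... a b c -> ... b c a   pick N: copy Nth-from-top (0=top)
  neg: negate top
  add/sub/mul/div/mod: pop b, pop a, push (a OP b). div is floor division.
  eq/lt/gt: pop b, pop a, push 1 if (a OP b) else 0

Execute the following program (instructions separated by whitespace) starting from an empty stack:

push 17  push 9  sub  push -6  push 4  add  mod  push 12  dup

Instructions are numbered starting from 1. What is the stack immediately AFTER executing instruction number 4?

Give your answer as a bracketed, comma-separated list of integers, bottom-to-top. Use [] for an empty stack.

Step 1 ('push 17'): [17]
Step 2 ('push 9'): [17, 9]
Step 3 ('sub'): [8]
Step 4 ('push -6'): [8, -6]

Answer: [8, -6]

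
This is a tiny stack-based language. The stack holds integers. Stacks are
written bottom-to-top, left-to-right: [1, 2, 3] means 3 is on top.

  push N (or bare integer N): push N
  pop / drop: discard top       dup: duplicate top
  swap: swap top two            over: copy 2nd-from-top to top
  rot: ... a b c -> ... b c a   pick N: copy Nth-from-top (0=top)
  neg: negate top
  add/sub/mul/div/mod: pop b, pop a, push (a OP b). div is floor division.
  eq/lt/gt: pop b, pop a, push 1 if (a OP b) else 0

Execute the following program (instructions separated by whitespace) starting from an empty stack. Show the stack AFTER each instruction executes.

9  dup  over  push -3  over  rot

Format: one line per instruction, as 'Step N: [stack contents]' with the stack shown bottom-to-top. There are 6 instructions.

Step 1: [9]
Step 2: [9, 9]
Step 3: [9, 9, 9]
Step 4: [9, 9, 9, -3]
Step 5: [9, 9, 9, -3, 9]
Step 6: [9, 9, -3, 9, 9]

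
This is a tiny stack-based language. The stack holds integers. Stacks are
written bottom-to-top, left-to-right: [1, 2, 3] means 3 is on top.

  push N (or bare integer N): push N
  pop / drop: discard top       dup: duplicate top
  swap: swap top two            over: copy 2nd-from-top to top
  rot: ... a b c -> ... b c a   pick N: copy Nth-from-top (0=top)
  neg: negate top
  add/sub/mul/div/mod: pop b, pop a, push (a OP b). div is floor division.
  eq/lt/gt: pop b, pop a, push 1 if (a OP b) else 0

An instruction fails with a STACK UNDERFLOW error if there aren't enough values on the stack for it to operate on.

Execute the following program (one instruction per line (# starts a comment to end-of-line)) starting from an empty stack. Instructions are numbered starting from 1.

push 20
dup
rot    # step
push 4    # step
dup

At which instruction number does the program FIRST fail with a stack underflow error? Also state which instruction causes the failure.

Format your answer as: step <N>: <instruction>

Answer: step 3: rot

Derivation:
Step 1 ('push 20'): stack = [20], depth = 1
Step 2 ('dup'): stack = [20, 20], depth = 2
Step 3 ('rot'): needs 3 value(s) but depth is 2 — STACK UNDERFLOW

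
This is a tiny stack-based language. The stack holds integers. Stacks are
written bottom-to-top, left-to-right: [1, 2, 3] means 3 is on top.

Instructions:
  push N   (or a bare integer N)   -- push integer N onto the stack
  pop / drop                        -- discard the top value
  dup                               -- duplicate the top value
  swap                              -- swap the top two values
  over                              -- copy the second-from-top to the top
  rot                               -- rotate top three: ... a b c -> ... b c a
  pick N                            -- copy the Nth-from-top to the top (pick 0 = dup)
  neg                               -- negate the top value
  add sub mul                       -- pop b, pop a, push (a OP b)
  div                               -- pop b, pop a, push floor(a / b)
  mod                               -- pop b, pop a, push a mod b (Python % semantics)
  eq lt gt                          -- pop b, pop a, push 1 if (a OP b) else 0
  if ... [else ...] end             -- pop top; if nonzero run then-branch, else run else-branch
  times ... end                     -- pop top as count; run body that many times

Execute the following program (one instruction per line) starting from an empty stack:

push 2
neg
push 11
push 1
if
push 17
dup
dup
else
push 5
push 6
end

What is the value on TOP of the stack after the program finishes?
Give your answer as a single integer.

Answer: 17

Derivation:
After 'push 2': [2]
After 'neg': [-2]
After 'push 11': [-2, 11]
After 'push 1': [-2, 11, 1]
After 'if': [-2, 11]
After 'push 17': [-2, 11, 17]
After 'dup': [-2, 11, 17, 17]
After 'dup': [-2, 11, 17, 17, 17]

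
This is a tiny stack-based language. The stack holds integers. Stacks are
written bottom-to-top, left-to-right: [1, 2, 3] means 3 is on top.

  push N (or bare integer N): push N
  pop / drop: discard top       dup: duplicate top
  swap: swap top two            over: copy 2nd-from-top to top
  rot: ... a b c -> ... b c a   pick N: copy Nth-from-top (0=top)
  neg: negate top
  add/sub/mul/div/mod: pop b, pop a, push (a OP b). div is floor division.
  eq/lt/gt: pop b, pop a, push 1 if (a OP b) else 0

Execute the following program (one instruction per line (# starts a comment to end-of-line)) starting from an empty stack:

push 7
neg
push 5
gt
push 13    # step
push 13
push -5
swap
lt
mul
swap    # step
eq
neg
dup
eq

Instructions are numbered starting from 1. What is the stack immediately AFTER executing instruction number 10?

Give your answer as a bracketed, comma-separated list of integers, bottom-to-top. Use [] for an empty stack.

Answer: [0, 13]

Derivation:
Step 1 ('push 7'): [7]
Step 2 ('neg'): [-7]
Step 3 ('push 5'): [-7, 5]
Step 4 ('gt'): [0]
Step 5 ('push 13'): [0, 13]
Step 6 ('push 13'): [0, 13, 13]
Step 7 ('push -5'): [0, 13, 13, -5]
Step 8 ('swap'): [0, 13, -5, 13]
Step 9 ('lt'): [0, 13, 1]
Step 10 ('mul'): [0, 13]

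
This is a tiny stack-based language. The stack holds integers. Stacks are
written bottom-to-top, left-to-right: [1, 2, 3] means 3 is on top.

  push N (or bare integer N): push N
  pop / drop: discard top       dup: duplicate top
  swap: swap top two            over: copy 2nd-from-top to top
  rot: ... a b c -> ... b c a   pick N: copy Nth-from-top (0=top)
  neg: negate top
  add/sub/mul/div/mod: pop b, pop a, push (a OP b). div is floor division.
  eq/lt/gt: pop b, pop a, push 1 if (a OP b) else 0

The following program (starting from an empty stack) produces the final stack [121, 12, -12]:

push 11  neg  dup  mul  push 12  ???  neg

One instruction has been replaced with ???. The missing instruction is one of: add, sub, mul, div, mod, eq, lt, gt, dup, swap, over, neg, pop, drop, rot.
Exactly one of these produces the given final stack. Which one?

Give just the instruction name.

Answer: dup

Derivation:
Stack before ???: [121, 12]
Stack after ???:  [121, 12, 12]
The instruction that transforms [121, 12] -> [121, 12, 12] is: dup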